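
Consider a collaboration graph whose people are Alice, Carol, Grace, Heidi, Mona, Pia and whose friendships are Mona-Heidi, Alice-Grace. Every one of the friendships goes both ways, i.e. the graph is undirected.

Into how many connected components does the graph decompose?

From Alice: component {Alice, Grace}.
From Carol: component {Carol}.
From Heidi: component {Heidi, Mona}.
From Pia: component {Pia}.
That's 4 components.

4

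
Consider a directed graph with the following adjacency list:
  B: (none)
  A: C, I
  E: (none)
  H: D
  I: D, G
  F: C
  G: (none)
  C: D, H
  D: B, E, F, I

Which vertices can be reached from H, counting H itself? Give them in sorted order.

Start at H.
Its neighbours: D.
Then their neighbours: B, E, F, I.
Then next layer: C, G.
Nothing further is reachable.

B, C, D, E, F, G, H, I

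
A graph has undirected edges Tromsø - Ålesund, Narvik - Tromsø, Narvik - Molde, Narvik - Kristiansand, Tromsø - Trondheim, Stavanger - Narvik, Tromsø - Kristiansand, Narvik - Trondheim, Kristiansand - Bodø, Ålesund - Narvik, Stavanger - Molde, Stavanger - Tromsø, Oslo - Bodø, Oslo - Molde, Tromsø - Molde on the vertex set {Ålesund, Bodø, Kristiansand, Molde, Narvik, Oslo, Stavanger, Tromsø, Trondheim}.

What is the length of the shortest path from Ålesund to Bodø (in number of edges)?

3

Distance 0: Ålesund.
Distance 1: Narvik, Tromsø.
Distance 2: Kristiansand, Molde, Stavanger, Trondheim.
Distance 3: Bodø, Oslo — contains Bodø.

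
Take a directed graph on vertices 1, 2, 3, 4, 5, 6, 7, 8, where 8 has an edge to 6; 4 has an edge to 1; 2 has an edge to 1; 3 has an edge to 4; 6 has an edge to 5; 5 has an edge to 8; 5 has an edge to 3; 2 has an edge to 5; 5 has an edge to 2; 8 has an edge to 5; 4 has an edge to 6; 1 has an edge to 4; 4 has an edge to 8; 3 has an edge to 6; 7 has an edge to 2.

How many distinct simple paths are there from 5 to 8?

3

5→2→1→4→8
5→3→4→8
5→8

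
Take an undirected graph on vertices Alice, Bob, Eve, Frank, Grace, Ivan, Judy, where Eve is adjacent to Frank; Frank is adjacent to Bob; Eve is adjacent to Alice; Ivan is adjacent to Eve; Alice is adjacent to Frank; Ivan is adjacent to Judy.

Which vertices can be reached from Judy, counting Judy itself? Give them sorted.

Alice, Bob, Eve, Frank, Ivan, Judy

Start at Judy.
Its neighbours: Ivan.
Then their neighbours: Eve.
Then next layer: Alice, Frank.
Then next layer: Bob.
Nothing further is reachable.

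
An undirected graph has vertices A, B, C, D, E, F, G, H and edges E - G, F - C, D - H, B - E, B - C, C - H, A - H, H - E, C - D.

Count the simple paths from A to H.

1

A–H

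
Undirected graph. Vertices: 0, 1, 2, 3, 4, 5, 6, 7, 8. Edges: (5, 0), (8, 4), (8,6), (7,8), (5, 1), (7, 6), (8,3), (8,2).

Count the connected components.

From 0: component {0, 1, 5}.
From 2: component {2, 3, 4, 6, 7, 8}.
That's 2 components.

2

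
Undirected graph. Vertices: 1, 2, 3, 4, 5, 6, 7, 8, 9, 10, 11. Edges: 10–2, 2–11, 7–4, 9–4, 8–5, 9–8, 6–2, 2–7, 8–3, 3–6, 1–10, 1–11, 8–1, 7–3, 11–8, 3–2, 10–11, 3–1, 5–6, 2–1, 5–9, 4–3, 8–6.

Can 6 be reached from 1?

Yes

Explore from 1.
Distance 1: reach 2, 3, 8, 10, 11.
Distance 2: reach 4, 5, 6, 7, 9.
Found 6.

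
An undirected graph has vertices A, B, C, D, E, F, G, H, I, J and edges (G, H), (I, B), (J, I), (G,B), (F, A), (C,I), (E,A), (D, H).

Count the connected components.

From A: component {A, E, F}.
From B: component {B, C, D, G, H, I, J}.
That's 2 components.

2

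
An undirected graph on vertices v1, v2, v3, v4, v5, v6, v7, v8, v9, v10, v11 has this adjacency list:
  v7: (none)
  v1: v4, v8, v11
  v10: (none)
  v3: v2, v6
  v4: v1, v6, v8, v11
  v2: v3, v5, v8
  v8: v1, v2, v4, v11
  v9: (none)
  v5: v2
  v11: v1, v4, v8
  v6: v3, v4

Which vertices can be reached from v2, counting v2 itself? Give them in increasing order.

Start at v2.
Its neighbours: v3, v5, v8.
Then their neighbours: v1, v4, v6, v11.
Nothing further is reachable.

v1, v2, v3, v4, v5, v6, v8, v11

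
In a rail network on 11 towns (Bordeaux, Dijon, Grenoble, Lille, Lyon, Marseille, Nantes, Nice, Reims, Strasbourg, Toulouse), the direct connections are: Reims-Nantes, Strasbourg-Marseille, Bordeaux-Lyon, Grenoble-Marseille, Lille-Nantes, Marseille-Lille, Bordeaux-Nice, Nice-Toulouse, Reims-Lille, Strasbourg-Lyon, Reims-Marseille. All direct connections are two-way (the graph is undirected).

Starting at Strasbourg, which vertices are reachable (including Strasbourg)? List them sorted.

Start at Strasbourg.
Its neighbours: Lyon, Marseille.
Then their neighbours: Bordeaux, Grenoble, Lille, Reims.
Then next layer: Nantes, Nice.
Then next layer: Toulouse.
Nothing further is reachable.

Bordeaux, Grenoble, Lille, Lyon, Marseille, Nantes, Nice, Reims, Strasbourg, Toulouse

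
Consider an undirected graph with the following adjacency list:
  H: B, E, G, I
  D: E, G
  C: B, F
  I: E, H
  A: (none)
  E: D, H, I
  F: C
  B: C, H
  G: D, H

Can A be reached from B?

Explore from B.
Distance 1: reach C, H.
Distance 2: reach E, F, G, I.
Distance 3: reach D.
The search is exhausted without reaching A; it lies in a different component.

No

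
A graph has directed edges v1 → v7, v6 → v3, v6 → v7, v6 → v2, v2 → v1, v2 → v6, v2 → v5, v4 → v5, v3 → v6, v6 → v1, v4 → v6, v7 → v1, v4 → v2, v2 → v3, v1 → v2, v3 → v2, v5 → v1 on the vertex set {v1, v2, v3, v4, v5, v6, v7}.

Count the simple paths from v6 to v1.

v6→v1
v6→v2→v1
v6→v2→v5→v1
v6→v3→v2→v1
v6→v3→v2→v5→v1
v6→v7→v1

6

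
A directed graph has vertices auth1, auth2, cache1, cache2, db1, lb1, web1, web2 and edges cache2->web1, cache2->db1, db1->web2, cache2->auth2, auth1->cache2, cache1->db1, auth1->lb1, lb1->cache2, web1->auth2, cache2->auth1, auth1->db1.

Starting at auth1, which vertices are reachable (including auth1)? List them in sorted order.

Start at auth1.
Its neighbours: cache2, db1, lb1.
Then their neighbours: auth2, web1, web2.
Nothing further is reachable.

auth1, auth2, cache2, db1, lb1, web1, web2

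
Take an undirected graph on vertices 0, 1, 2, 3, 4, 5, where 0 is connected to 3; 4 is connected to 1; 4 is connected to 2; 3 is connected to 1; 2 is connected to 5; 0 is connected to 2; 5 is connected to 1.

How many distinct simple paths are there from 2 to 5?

3

2–0–3–1–5
2–4–1–5
2–5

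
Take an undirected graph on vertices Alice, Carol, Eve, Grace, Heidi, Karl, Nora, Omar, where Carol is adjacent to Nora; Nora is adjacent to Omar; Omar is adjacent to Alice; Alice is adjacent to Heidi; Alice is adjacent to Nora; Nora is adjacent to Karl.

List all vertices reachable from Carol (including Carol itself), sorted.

Alice, Carol, Heidi, Karl, Nora, Omar

Start at Carol.
Its neighbours: Nora.
Then their neighbours: Alice, Karl, Omar.
Then next layer: Heidi.
Nothing further is reachable.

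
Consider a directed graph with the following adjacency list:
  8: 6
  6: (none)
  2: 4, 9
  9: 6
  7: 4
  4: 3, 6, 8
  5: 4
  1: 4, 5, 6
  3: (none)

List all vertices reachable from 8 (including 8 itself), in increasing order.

6, 8

Start at 8.
Its neighbours: 6.
Nothing further is reachable.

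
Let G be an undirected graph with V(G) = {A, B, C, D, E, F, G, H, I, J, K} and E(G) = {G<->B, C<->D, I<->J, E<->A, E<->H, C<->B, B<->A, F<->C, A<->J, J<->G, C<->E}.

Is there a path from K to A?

No

K has no edges, so nothing is reachable from it.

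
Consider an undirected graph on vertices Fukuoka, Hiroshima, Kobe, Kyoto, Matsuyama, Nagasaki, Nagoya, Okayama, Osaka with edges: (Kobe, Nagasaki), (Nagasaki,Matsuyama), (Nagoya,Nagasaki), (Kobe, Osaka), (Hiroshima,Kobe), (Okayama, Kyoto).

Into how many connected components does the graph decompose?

From Fukuoka: component {Fukuoka}.
From Hiroshima: component {Hiroshima, Kobe, Matsuyama, Nagasaki, Nagoya, Osaka}.
From Kyoto: component {Kyoto, Okayama}.
That's 3 components.

3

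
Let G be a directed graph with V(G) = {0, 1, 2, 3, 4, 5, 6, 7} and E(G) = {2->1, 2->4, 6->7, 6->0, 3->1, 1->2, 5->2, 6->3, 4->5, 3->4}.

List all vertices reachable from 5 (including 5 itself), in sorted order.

Start at 5.
Its neighbours: 2.
Then their neighbours: 1, 4.
Nothing further is reachable.

1, 2, 4, 5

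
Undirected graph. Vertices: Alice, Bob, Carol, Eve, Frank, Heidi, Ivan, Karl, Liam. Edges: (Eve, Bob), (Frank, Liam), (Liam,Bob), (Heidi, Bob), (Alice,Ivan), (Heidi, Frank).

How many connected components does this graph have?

4

From Alice: component {Alice, Ivan}.
From Bob: component {Bob, Eve, Frank, Heidi, Liam}.
From Carol: component {Carol}.
From Karl: component {Karl}.
That's 4 components.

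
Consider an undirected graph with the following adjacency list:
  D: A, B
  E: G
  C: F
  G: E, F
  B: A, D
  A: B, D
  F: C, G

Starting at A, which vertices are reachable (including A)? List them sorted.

Start at A.
Its neighbours: B, D.
Nothing further is reachable.

A, B, D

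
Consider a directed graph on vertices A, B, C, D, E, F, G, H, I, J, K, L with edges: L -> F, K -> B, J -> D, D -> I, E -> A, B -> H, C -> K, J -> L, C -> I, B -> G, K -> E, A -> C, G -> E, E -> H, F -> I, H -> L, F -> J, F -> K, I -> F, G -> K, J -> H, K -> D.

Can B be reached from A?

Explore from A.
Distance 1: reach C.
Distance 2: reach I, K.
Distance 3: reach B, D, E, F.
Found B.

Yes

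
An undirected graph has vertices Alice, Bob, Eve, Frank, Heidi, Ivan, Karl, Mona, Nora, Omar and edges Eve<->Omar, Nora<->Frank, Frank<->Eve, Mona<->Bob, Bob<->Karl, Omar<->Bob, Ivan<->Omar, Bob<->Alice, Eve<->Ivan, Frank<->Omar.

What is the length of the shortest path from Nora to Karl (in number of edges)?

4

Distance 0: Nora.
Distance 1: Frank.
Distance 2: Eve, Omar.
Distance 3: Bob, Ivan.
Distance 4: Alice, Karl, Mona — contains Karl.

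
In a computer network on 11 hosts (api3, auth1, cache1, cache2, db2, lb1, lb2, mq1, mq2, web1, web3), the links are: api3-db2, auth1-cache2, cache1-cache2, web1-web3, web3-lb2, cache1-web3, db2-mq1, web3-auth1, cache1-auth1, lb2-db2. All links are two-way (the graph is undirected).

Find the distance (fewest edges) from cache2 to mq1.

Distance 0: cache2.
Distance 1: auth1, cache1.
Distance 2: web3.
Distance 3: lb2, web1.
Distance 4: db2.
Distance 5: api3, mq1 — contains mq1.

5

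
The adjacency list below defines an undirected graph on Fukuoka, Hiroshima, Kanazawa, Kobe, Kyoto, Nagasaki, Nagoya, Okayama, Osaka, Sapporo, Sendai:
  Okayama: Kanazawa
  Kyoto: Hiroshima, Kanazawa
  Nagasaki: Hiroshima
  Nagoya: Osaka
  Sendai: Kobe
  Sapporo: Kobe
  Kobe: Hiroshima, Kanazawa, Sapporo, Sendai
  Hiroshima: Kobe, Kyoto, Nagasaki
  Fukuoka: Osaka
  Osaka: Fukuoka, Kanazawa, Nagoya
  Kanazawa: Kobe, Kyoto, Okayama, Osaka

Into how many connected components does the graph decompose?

1

From Fukuoka: component {Fukuoka, Hiroshima, Kanazawa, Kobe, Kyoto, Nagasaki, Nagoya, Okayama, Osaka, Sapporo, Sendai}.
That's 1 component.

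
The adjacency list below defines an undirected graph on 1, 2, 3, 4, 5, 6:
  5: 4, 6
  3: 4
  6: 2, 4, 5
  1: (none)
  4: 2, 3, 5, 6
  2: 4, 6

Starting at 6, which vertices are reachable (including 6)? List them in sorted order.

2, 3, 4, 5, 6

Start at 6.
Its neighbours: 2, 4, 5.
Then their neighbours: 3.
Nothing further is reachable.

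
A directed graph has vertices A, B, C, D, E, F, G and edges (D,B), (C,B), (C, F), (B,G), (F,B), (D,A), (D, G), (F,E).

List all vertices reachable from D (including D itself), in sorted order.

Start at D.
Its neighbours: A, B, G.
Nothing further is reachable.

A, B, D, G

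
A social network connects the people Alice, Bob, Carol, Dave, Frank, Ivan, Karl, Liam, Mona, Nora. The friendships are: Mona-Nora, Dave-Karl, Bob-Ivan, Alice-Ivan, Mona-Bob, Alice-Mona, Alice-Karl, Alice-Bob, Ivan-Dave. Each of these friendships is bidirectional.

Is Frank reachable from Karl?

Explore from Karl.
Distance 1: reach Alice, Dave.
Distance 2: reach Bob, Ivan, Mona.
Distance 3: reach Nora.
The search is exhausted without reaching Frank; it lies in a different component.

No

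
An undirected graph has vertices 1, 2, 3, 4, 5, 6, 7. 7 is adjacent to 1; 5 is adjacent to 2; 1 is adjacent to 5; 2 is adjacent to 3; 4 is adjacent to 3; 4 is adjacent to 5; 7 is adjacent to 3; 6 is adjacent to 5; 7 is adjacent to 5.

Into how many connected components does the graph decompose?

1

From 1: component {1, 2, 3, 4, 5, 6, 7}.
That's 1 component.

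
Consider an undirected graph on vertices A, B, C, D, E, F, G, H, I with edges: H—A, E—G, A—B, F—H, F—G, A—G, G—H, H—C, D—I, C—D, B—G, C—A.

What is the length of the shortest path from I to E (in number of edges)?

5

Distance 0: I.
Distance 1: D.
Distance 2: C.
Distance 3: A, H.
Distance 4: B, F, G.
Distance 5: E — contains E.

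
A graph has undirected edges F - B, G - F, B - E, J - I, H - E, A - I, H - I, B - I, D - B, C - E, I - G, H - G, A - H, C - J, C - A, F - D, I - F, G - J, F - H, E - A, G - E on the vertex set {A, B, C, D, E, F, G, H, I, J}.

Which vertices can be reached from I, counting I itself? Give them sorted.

Start at I.
Its neighbours: A, B, F, G, H, J.
Then their neighbours: C, D, E.
Every vertex is now reached.

A, B, C, D, E, F, G, H, I, J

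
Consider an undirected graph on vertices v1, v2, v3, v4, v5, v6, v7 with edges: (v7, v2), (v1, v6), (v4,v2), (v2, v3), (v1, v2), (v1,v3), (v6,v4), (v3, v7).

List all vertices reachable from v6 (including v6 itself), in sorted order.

v1, v2, v3, v4, v6, v7

Start at v6.
Its neighbours: v1, v4.
Then their neighbours: v2, v3.
Then next layer: v7.
Nothing further is reachable.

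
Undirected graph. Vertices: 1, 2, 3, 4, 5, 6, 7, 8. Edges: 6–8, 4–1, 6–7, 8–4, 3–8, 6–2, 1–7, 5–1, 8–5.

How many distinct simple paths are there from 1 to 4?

3

1–4
1–5–8–4
1–7–6–8–4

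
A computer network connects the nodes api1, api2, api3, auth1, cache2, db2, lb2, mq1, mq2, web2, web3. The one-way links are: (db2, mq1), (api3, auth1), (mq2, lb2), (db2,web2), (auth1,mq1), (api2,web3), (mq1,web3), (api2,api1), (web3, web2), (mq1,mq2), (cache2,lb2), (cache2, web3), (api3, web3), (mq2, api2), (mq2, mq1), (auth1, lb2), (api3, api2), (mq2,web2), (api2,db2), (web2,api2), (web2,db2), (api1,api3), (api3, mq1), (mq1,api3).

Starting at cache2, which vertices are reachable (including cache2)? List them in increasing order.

api1, api2, api3, auth1, cache2, db2, lb2, mq1, mq2, web2, web3

Start at cache2.
Its neighbours: lb2, web3.
Then their neighbours: web2.
Then next layer: api2, db2.
Then next layer: api1, mq1.
Then next layer: api3, mq2.
Then next layer: auth1.
Every vertex is now reached.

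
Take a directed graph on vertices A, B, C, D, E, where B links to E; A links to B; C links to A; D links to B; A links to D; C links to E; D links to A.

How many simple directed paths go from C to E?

3

C→A→B→E
C→A→D→B→E
C→E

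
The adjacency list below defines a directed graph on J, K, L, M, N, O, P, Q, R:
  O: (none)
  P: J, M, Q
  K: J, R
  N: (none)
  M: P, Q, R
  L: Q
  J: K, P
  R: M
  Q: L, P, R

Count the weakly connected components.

3

From J: component {J, K, L, M, P, Q, R}.
From N: component {N}.
From O: component {O}.
That's 3 components.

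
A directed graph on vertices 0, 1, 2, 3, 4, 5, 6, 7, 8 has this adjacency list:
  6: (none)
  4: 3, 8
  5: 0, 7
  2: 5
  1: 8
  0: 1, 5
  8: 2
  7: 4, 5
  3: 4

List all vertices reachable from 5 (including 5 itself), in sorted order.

Start at 5.
Its neighbours: 0, 7.
Then their neighbours: 1, 4.
Then next layer: 3, 8.
Then next layer: 2.
Nothing further is reachable.

0, 1, 2, 3, 4, 5, 7, 8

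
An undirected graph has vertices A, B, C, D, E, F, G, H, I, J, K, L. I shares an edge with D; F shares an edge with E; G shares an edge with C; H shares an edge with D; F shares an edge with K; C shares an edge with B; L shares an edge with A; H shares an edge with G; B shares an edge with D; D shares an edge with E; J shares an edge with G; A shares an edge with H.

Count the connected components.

1

From A: component {A, B, C, D, E, F, G, H, I, J, K, L}.
That's 1 component.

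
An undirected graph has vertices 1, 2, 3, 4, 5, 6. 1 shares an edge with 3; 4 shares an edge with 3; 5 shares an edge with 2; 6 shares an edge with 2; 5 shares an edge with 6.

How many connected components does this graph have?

From 1: component {1, 3, 4}.
From 2: component {2, 5, 6}.
That's 2 components.

2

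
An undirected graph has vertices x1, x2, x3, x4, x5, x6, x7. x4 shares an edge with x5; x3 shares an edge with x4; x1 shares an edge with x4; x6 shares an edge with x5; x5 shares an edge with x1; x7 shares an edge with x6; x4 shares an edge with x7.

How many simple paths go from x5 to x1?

x5–x1
x5–x4–x1
x5–x6–x7–x4–x1

3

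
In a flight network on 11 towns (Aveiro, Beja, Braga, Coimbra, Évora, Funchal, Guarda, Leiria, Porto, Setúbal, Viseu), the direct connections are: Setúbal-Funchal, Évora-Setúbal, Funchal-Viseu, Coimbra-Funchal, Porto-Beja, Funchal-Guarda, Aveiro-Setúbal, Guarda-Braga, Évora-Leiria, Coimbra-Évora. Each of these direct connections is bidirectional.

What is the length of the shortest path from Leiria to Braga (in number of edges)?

Distance 0: Leiria.
Distance 1: Évora.
Distance 2: Coimbra, Setúbal.
Distance 3: Aveiro, Funchal.
Distance 4: Guarda, Viseu.
Distance 5: Braga — contains Braga.

5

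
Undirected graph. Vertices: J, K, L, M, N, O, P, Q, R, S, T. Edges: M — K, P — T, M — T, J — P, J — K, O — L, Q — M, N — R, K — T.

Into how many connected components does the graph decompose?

4

From J: component {J, K, M, P, Q, T}.
From L: component {L, O}.
From N: component {N, R}.
From S: component {S}.
That's 4 components.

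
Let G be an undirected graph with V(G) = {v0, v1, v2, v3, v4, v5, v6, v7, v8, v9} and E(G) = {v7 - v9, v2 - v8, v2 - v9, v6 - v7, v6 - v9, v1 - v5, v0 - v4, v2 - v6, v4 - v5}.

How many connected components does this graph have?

3

From v0: component {v0, v1, v4, v5}.
From v2: component {v2, v6, v7, v8, v9}.
From v3: component {v3}.
That's 3 components.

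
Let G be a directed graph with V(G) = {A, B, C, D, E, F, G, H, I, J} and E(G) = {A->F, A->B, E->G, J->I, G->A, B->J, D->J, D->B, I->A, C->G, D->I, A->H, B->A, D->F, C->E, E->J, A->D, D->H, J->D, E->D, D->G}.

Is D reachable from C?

Explore from C.
Distance 1: reach E, G.
Distance 2: reach A, D, J.
Found D.

Yes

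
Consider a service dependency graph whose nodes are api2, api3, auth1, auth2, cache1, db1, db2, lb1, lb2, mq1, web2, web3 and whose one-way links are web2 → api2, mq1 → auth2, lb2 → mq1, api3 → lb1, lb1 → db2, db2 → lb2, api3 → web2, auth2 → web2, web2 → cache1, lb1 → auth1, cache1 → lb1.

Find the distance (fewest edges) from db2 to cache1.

Distance 0: db2.
Distance 1: lb2.
Distance 2: mq1.
Distance 3: auth2.
Distance 4: web2.
Distance 5: api2, cache1 — contains cache1.

5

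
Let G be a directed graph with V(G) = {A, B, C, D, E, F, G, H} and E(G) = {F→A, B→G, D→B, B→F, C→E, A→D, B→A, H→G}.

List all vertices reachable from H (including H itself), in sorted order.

G, H

Start at H.
Its neighbours: G.
Nothing further is reachable.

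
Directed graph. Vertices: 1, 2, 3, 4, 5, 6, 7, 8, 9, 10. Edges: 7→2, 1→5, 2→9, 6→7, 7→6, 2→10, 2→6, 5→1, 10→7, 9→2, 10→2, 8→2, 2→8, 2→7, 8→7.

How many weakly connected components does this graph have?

4

From 1: component {1, 5}.
From 2: component {2, 6, 7, 8, 9, 10}.
From 3: component {3}.
From 4: component {4}.
That's 4 components.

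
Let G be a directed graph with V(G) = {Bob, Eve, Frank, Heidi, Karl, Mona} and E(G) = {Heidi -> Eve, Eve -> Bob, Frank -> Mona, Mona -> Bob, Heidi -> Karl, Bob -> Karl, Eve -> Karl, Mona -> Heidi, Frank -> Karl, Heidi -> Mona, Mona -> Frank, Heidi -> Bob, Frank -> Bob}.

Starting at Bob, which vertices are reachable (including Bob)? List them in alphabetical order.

Bob, Karl

Start at Bob.
Its neighbours: Karl.
Nothing further is reachable.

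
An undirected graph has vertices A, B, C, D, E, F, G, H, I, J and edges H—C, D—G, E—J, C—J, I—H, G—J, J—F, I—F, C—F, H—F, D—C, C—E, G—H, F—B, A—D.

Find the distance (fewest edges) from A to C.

2

Distance 0: A.
Distance 1: D.
Distance 2: C, G — contains C.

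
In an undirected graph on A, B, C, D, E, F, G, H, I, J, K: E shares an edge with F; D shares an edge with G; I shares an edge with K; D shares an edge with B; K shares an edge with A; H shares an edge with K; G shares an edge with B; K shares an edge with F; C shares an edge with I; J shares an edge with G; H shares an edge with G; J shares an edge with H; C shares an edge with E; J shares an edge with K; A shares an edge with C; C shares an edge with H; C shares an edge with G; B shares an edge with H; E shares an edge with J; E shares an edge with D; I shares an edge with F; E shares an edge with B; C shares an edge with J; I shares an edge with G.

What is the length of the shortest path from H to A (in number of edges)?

Distance 0: H.
Distance 1: B, C, G, J, K.
Distance 2: A, D, E, F, I — contains A.

2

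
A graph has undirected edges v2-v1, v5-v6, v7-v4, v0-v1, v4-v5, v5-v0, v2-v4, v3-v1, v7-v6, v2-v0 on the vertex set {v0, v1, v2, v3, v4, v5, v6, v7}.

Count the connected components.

1

From v0: component {v0, v1, v2, v3, v4, v5, v6, v7}.
That's 1 component.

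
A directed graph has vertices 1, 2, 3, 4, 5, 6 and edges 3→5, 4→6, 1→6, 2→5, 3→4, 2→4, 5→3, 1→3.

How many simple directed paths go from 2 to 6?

2

2→4→6
2→5→3→4→6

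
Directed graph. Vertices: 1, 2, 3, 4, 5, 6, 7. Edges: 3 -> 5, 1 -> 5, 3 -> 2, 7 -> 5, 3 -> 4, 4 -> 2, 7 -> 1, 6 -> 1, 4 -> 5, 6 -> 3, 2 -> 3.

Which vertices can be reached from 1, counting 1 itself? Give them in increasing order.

1, 5

Start at 1.
Its neighbours: 5.
Nothing further is reachable.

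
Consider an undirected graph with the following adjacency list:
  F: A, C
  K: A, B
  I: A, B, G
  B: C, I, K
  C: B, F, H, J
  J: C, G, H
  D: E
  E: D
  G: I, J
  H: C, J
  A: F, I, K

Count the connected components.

2

From A: component {A, B, C, F, G, H, I, J, K}.
From D: component {D, E}.
That's 2 components.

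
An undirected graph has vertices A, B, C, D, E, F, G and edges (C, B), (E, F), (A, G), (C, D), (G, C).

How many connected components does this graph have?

2

From A: component {A, B, C, D, G}.
From E: component {E, F}.
That's 2 components.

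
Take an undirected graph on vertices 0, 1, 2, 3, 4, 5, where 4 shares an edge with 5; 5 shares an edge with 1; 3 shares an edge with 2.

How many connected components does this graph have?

3

From 0: component {0}.
From 1: component {1, 4, 5}.
From 2: component {2, 3}.
That's 3 components.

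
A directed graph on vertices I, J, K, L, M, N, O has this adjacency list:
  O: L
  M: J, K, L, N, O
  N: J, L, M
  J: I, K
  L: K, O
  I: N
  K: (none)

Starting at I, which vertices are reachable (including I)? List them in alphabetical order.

I, J, K, L, M, N, O

Start at I.
Its neighbours: N.
Then their neighbours: J, L, M.
Then next layer: K, O.
Every vertex is now reached.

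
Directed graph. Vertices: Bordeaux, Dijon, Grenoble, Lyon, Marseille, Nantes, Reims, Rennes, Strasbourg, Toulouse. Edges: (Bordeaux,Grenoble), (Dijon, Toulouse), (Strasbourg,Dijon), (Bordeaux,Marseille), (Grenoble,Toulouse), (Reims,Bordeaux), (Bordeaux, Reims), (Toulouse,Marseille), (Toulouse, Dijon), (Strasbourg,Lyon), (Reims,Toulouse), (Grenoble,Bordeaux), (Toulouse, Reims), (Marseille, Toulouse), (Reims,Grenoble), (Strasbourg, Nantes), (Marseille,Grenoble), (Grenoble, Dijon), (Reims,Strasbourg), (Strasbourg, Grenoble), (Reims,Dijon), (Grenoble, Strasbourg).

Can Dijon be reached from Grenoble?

Explore from Grenoble.
Distance 1: reach Bordeaux, Dijon, Strasbourg, Toulouse.
Found Dijon.

Yes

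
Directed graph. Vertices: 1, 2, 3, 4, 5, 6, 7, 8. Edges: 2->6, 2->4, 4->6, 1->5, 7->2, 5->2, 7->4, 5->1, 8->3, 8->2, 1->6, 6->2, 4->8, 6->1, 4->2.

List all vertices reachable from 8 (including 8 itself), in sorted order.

1, 2, 3, 4, 5, 6, 8

Start at 8.
Its neighbours: 2, 3.
Then their neighbours: 4, 6.
Then next layer: 1.
Then next layer: 5.
Nothing further is reachable.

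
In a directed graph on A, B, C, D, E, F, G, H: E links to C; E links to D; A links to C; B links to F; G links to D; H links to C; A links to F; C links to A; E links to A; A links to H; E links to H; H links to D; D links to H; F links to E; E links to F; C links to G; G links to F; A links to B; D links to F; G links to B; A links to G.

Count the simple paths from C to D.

C→A→B→F→E→D
C→A→B→F→E→H→D
C→A→F→E→D
C→A→F→E→H→D
C→A→G→B→F→E→D
C→A→G→B→F→E→H→D
C→A→G→D
C→A→G→F→E→D
... and 9 more.

17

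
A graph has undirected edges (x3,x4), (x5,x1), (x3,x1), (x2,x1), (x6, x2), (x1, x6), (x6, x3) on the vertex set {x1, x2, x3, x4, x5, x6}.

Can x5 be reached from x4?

Explore from x4.
Distance 1: reach x3.
Distance 2: reach x1, x6.
Distance 3: reach x2, x5.
Found x5.

Yes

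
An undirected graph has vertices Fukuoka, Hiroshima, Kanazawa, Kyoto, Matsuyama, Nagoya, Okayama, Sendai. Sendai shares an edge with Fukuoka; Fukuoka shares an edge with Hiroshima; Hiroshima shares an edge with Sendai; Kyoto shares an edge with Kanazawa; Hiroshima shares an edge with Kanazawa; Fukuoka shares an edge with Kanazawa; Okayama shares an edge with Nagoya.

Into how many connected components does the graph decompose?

3

From Fukuoka: component {Fukuoka, Hiroshima, Kanazawa, Kyoto, Sendai}.
From Matsuyama: component {Matsuyama}.
From Nagoya: component {Nagoya, Okayama}.
That's 3 components.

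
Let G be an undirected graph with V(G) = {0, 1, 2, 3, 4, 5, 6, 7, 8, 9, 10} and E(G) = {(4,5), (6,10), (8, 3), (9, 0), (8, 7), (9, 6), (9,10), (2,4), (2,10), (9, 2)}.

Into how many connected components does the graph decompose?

From 0: component {0, 2, 4, 5, 6, 9, 10}.
From 1: component {1}.
From 3: component {3, 7, 8}.
That's 3 components.

3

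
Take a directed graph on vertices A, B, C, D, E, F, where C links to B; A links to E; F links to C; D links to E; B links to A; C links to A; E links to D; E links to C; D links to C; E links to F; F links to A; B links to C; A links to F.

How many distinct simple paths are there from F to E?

F→A→E
F→C→A→E
F→C→B→A→E

3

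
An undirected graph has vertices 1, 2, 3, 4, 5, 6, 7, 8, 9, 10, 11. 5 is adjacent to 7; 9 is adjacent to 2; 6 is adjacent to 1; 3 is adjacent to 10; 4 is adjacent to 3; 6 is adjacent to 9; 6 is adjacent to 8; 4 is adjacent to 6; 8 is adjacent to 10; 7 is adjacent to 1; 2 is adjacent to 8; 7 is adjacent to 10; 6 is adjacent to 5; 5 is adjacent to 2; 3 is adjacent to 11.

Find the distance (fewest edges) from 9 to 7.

3

Distance 0: 9.
Distance 1: 2, 6.
Distance 2: 1, 4, 5, 8.
Distance 3: 3, 7, 10 — contains 7.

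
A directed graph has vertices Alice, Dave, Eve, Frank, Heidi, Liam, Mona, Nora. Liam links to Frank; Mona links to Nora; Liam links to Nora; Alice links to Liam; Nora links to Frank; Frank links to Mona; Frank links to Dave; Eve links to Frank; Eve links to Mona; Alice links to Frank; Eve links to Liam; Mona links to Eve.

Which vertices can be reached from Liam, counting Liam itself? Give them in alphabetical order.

Start at Liam.
Its neighbours: Frank, Nora.
Then their neighbours: Dave, Mona.
Then next layer: Eve.
Nothing further is reachable.

Dave, Eve, Frank, Liam, Mona, Nora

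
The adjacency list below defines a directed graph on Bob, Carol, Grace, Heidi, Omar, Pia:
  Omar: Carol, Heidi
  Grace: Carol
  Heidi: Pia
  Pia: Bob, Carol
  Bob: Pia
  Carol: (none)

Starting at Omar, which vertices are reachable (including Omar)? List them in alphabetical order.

Bob, Carol, Heidi, Omar, Pia

Start at Omar.
Its neighbours: Carol, Heidi.
Then their neighbours: Pia.
Then next layer: Bob.
Nothing further is reachable.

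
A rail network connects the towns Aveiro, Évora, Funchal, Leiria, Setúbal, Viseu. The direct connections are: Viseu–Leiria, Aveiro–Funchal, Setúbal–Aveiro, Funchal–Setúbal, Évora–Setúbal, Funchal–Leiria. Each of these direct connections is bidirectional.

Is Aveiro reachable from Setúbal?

Yes

Explore from Setúbal.
Distance 1: reach Aveiro, Évora, Funchal.
Found Aveiro.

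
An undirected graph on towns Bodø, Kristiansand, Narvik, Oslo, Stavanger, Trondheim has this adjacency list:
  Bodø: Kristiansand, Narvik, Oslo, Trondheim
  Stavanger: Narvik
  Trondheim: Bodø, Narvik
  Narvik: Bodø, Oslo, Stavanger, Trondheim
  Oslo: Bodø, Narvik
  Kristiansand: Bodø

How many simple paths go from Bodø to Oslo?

Bodø–Narvik–Oslo
Bodø–Oslo
Bodø–Trondheim–Narvik–Oslo

3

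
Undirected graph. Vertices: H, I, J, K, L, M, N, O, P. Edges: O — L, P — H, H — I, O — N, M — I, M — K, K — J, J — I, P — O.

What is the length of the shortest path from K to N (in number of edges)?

Distance 0: K.
Distance 1: J, M.
Distance 2: I.
Distance 3: H.
Distance 4: P.
Distance 5: O.
Distance 6: L, N — contains N.

6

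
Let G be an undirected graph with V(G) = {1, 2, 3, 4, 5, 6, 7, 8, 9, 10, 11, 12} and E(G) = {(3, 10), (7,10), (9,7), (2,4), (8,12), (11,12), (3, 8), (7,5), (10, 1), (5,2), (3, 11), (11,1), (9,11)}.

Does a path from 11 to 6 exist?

No

Explore from 11.
Distance 1: reach 1, 3, 9, 12.
Distance 2: reach 7, 8, 10.
Distance 3: reach 5.
Distance 4: reach 2.
Distance 5: reach 4.
The search is exhausted without reaching 6; it lies in a different component.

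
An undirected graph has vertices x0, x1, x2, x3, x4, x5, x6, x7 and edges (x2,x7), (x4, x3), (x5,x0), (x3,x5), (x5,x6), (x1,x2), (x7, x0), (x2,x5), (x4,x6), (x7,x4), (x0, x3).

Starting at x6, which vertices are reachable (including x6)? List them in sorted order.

Start at x6.
Its neighbours: x4, x5.
Then their neighbours: x0, x2, x3, x7.
Then next layer: x1.
Every vertex is now reached.

x0, x1, x2, x3, x4, x5, x6, x7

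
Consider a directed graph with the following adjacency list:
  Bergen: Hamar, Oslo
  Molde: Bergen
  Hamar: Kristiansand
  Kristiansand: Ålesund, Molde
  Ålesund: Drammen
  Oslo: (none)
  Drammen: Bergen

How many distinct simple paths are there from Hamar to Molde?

Hamar→Kristiansand→Molde

1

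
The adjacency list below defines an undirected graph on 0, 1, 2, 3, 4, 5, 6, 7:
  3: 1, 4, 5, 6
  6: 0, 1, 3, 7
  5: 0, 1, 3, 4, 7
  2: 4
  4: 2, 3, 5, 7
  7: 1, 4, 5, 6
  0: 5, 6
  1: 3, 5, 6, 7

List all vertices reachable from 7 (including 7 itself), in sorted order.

0, 1, 2, 3, 4, 5, 6, 7

Start at 7.
Its neighbours: 1, 4, 5, 6.
Then their neighbours: 0, 2, 3.
Every vertex is now reached.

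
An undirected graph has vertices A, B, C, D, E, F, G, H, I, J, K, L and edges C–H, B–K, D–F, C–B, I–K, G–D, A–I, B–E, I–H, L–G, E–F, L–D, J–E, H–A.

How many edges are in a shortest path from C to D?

4

Distance 0: C.
Distance 1: B, H.
Distance 2: A, E, I, K.
Distance 3: F, J.
Distance 4: D — contains D.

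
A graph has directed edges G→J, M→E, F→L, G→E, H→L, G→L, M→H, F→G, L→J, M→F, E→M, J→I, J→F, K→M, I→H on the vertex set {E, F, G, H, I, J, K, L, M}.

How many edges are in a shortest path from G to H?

Distance 0: G.
Distance 1: E, J, L.
Distance 2: F, I, M.
Distance 3: H — contains H.

3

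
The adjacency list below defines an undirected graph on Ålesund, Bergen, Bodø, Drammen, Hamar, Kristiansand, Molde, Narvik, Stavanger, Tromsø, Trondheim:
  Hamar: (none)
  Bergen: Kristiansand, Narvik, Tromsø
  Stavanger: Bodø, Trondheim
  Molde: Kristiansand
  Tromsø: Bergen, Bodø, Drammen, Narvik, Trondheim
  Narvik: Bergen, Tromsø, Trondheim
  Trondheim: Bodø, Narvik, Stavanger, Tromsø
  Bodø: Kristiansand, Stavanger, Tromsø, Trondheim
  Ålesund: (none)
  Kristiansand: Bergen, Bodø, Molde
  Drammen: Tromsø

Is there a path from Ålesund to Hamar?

Ålesund has no edges, so nothing is reachable from it.

No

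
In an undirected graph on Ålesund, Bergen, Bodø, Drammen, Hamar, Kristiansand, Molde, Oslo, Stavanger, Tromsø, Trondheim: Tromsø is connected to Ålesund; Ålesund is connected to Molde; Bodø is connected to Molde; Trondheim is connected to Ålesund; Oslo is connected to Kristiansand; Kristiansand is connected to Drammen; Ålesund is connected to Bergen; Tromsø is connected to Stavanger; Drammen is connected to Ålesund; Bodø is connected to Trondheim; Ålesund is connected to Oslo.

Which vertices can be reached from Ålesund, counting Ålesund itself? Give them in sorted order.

Ålesund, Bergen, Bodø, Drammen, Kristiansand, Molde, Oslo, Stavanger, Tromsø, Trondheim

Start at Ålesund.
Its neighbours: Bergen, Drammen, Molde, Oslo, Tromsø, Trondheim.
Then their neighbours: Bodø, Kristiansand, Stavanger.
Nothing further is reachable.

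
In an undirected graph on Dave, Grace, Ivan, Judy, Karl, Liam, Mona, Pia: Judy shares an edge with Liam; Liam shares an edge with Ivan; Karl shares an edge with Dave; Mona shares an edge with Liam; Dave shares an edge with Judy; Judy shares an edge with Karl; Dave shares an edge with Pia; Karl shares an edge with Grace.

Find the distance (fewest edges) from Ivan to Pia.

4

Distance 0: Ivan.
Distance 1: Liam.
Distance 2: Judy, Mona.
Distance 3: Dave, Karl.
Distance 4: Grace, Pia — contains Pia.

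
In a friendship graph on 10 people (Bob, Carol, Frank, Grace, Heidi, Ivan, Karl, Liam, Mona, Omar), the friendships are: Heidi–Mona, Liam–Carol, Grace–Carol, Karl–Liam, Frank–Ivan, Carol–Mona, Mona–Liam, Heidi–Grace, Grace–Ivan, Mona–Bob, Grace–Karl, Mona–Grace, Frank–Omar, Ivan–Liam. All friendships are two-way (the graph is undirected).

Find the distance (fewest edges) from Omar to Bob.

Distance 0: Omar.
Distance 1: Frank.
Distance 2: Ivan.
Distance 3: Grace, Liam.
Distance 4: Carol, Heidi, Karl, Mona.
Distance 5: Bob — contains Bob.

5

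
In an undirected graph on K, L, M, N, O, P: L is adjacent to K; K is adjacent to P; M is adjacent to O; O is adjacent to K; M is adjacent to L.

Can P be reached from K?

Yes

Explore from K.
Distance 1: reach L, O, P.
Found P.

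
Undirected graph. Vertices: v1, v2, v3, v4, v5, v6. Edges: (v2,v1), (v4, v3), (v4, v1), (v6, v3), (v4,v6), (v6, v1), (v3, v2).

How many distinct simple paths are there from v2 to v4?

v2–v1–v4
v2–v1–v6–v3–v4
v2–v1–v6–v4
v2–v3–v4
v2–v3–v6–v1–v4
v2–v3–v6–v4

6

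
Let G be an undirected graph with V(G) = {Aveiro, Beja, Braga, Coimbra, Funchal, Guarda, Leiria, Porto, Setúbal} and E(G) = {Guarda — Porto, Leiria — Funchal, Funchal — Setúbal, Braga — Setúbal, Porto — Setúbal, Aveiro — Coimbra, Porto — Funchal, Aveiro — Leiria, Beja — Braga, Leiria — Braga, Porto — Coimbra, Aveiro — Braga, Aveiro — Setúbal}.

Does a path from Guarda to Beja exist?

Yes

Explore from Guarda.
Distance 1: reach Porto.
Distance 2: reach Coimbra, Funchal, Setúbal.
Distance 3: reach Aveiro, Braga, Leiria.
Distance 4: reach Beja.
Found Beja.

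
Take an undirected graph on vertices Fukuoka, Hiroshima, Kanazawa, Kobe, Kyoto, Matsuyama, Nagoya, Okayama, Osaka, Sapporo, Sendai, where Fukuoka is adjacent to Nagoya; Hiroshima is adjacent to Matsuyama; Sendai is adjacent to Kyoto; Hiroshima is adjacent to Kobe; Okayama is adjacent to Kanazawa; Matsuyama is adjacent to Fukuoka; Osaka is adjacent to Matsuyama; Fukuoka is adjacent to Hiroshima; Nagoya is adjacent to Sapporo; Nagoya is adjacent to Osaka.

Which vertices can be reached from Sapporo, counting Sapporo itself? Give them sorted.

Fukuoka, Hiroshima, Kobe, Matsuyama, Nagoya, Osaka, Sapporo

Start at Sapporo.
Its neighbours: Nagoya.
Then their neighbours: Fukuoka, Osaka.
Then next layer: Hiroshima, Matsuyama.
Then next layer: Kobe.
Nothing further is reachable.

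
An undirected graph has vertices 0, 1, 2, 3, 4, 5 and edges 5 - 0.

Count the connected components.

From 0: component {0, 5}.
From 1: component {1}.
From 2: component {2}.
From 3: component {3}.
From 4: component {4}.
That's 5 components.

5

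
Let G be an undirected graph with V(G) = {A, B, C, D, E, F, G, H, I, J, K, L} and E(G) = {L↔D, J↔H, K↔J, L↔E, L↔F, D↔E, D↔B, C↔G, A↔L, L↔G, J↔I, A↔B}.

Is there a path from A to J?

Explore from A.
Distance 1: reach B, L.
Distance 2: reach D, E, F, G.
Distance 3: reach C.
The search is exhausted without reaching J; it lies in a different component.

No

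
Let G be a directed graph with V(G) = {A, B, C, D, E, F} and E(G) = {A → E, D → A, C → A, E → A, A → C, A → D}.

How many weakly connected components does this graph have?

From A: component {A, C, D, E}.
From B: component {B}.
From F: component {F}.
That's 3 components.

3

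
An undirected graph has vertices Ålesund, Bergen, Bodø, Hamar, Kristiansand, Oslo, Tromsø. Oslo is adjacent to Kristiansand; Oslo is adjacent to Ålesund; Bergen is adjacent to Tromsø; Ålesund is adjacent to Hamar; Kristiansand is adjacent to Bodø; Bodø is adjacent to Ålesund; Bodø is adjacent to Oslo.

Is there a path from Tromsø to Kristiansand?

No

Explore from Tromsø.
Distance 1: reach Bergen.
The search is exhausted without reaching Kristiansand; it lies in a different component.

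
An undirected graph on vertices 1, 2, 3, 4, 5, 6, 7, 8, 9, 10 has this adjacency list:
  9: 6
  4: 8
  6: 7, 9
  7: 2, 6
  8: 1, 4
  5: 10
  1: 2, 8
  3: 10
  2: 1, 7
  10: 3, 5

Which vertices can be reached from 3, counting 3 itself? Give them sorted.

3, 5, 10

Start at 3.
Its neighbours: 10.
Then their neighbours: 5.
Nothing further is reachable.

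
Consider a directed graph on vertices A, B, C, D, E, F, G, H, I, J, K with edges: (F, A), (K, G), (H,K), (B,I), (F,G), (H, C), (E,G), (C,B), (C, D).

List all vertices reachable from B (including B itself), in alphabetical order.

B, I

Start at B.
Its neighbours: I.
Nothing further is reachable.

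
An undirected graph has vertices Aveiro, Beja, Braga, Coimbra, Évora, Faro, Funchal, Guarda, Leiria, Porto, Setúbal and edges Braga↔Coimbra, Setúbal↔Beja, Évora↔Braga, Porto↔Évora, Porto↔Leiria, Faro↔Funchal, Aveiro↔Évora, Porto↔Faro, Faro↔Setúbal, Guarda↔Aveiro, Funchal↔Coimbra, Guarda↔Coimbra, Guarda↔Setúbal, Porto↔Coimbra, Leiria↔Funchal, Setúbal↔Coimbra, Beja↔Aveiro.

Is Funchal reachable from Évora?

Yes

Explore from Évora.
Distance 1: reach Aveiro, Braga, Porto.
Distance 2: reach Beja, Coimbra, Faro, Guarda, Leiria.
Distance 3: reach Funchal, Setúbal.
Found Funchal.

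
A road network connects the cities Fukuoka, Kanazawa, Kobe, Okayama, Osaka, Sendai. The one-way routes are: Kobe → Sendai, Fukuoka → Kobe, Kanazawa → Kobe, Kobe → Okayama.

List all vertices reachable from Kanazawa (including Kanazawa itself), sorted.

Start at Kanazawa.
Its neighbours: Kobe.
Then their neighbours: Okayama, Sendai.
Nothing further is reachable.

Kanazawa, Kobe, Okayama, Sendai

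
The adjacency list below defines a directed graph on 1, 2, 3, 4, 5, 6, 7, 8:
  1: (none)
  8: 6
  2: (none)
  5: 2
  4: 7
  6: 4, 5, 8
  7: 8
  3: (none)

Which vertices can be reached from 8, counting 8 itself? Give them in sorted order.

2, 4, 5, 6, 7, 8

Start at 8.
Its neighbours: 6.
Then their neighbours: 4, 5.
Then next layer: 2, 7.
Nothing further is reachable.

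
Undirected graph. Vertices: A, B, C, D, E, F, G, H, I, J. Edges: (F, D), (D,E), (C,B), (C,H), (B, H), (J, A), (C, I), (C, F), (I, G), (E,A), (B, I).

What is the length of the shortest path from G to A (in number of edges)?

Distance 0: G.
Distance 1: I.
Distance 2: B, C.
Distance 3: F, H.
Distance 4: D.
Distance 5: E.
Distance 6: A — contains A.

6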